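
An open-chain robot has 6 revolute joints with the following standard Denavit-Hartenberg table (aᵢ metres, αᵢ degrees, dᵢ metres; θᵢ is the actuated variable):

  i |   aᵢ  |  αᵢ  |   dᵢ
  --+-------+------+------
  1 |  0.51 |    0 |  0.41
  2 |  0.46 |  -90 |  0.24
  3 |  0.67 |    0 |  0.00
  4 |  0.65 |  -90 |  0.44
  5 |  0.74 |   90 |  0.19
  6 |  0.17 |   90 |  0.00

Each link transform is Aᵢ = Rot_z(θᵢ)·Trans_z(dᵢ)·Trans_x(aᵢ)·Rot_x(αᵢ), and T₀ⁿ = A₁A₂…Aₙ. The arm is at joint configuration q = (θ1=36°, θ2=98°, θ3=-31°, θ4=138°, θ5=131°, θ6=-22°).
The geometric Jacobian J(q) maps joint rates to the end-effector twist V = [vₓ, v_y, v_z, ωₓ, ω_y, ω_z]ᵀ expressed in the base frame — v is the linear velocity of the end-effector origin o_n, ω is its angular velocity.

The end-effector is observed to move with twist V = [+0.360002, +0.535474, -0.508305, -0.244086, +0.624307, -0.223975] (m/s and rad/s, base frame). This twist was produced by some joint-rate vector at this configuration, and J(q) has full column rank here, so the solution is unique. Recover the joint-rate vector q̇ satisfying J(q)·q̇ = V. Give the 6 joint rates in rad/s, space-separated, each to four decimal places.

0.4670 -0.7820 0.0760 -0.5670 -0.5650 -0.3550

o_n = [-0.0388, 1.1090, 0.9736]
J₁: ẑ×o_n = [-1.1090, -0.0388, 0.0000], ω = ẑ
J2: z=[0.0000, 0.0000, 1.0000] o=[0.4126, 0.2998, 0.4100] → [-0.8092, -0.4514, 0.0000, 0.0000, 0.0000, 1.0000]
J3: z=[-0.7193, -0.6947, 0.0000] o=[0.0931, 0.6307, 0.6500] → [-0.2248, 0.2328, -0.4356, -0.7193, -0.6947, 0.0000]
J4: z=[-0.7193, -0.6947, 0.0000] o=[-0.3059, 1.0438, 0.9951] → [0.0149, -0.0155, 0.1387, -0.7193, -0.6947, 0.0000]
J5: z=[0.6643, -0.6879, 0.2924] o=[-0.4904, 0.6014, 0.3735] → [-0.5612, -0.2666, 0.6478, 0.6643, -0.6879, 0.2924]
J6: z=[0.6252, 0.2970, -0.7217] o=[-0.0610, 0.9608, 0.8933] → [0.1308, -0.0663, 0.0860, 0.6252, 0.2970, -0.7217]
q̇ = J⁺·V = [0.4670, -0.7820, 0.0760, -0.5670, -0.5650, -0.3550]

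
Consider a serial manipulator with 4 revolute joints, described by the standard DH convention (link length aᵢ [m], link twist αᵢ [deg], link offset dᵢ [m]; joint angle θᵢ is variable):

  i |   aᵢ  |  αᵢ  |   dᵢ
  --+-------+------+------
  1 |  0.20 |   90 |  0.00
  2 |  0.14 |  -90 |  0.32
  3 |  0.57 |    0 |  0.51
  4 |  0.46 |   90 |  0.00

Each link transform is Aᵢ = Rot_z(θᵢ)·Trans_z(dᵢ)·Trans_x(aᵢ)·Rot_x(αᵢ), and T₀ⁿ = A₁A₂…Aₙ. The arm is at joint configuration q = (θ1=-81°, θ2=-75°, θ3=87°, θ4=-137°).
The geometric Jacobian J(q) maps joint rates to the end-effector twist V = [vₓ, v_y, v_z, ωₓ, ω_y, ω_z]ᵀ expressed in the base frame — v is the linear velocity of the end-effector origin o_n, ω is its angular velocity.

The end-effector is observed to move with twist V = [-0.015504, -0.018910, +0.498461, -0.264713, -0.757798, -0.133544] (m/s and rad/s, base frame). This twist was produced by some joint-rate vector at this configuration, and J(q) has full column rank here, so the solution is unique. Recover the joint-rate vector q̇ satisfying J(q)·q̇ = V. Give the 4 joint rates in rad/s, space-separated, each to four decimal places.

o_n = [0.0253, -0.8192, -0.3177]
J₁: ẑ×o_n = [0.8192, 0.0253, -0.0000], ω = ẑ
J2: z=[-0.9877, -0.1564, 0.0000] o=[0.0313, -0.1975, 0.0000] → [0.0497, -0.3137, 0.6131, -0.9877, -0.1564, 0.0000]
J3: z=[0.1511, -0.9540, 0.2588] o=[-0.2791, -0.2834, -0.1352] → [0.3127, 0.1064, 0.2094, 0.1511, -0.9540, 0.2588]
J4: z=[0.1511, -0.9540, 0.2588] o=[0.3614, -0.6885, -0.0320] → [0.3063, -0.0438, -0.3404, 0.1511, -0.9540, 0.2588]
q̇ = J⁺·V = [-0.3230, 0.3800, 0.9360, -0.2040]

-0.3230 0.3800 0.9360 -0.2040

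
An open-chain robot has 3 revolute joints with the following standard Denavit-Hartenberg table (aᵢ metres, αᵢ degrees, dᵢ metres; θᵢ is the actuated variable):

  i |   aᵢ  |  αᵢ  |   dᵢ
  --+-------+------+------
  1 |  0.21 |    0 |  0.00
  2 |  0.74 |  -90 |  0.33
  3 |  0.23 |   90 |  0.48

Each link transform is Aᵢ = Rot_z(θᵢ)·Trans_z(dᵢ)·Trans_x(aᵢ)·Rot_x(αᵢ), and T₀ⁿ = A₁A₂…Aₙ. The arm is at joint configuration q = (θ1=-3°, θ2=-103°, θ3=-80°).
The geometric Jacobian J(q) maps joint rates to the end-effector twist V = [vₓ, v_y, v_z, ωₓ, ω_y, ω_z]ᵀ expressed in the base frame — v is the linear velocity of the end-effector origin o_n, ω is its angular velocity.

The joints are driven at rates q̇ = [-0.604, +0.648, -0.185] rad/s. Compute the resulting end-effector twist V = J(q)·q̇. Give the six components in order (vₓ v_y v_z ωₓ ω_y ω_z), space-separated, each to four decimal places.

o_n = [0.4561, -0.8930, 0.5565]
J₁: ẑ×o_n = [0.8930, 0.4561, -0.0000], ω = ẑ
J2: z=[0.0000, 0.0000, 1.0000] o=[0.2097, -0.0110, 0.0000] → [0.8820, 0.2464, -0.0000, 0.0000, 0.0000, 1.0000]
J3: z=[0.9613, -0.2756, 0.0000] o=[0.0057, -0.7223, 0.3300] → [-0.0624, -0.2177, -0.0399, 0.9613, -0.2756, 0.0000]
V = J·q̇ = [0.0437, -0.0755, 0.0074, -0.1778, 0.0510, 0.0440]

0.0437 -0.0755 0.0074 -0.1778 0.0510 0.0440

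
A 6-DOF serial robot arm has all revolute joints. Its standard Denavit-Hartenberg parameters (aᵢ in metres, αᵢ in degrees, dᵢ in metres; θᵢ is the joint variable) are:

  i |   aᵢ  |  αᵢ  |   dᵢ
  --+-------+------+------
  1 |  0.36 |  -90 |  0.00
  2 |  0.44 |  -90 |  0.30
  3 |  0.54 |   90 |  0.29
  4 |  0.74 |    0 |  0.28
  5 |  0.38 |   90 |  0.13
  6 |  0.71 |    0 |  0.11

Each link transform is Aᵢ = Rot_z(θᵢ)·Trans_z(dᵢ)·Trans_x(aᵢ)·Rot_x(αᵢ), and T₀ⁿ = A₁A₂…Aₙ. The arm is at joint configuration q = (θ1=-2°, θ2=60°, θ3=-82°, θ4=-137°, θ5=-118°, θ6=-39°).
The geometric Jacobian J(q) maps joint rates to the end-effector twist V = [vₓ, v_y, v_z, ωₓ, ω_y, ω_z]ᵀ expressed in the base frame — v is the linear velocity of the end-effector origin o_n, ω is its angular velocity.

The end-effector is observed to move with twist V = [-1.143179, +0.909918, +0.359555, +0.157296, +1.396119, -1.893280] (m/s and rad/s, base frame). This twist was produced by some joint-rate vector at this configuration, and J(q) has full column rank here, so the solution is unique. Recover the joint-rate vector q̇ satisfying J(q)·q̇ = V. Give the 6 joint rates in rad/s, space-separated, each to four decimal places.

-0.6630 0.9280 0.3540 -0.1570 -0.8860 0.6460

o_n = [-0.0238, 0.1610, -0.7531]
J₁: ẑ×o_n = [-0.1610, -0.0238, 0.0000], ω = ẑ
J2: z=[0.0349, 0.9994, 0.0000] o=[0.3598, -0.0126, 0.0000] → [-0.7527, 0.0263, 0.3894, 0.0349, 0.9994, 0.0000]
J3: z=[-0.8655, 0.0302, -0.5000] o=[0.5901, 0.2796, -0.3811] → [-0.0705, -0.0151, 0.1212, -0.8655, 0.0302, -0.5000]
J4: z=[-0.4900, 0.1564, 0.8576] o=[0.3953, 0.8214, -0.5911] → [0.5411, -0.4388, 0.3891, -0.4900, 0.1564, 0.8576]
J5: z=[-0.4900, 0.1564, 0.8576] o=[0.6386, 0.3157, -0.0334] → [0.0201, -0.9207, 0.1794, -0.4900, 0.1564, 0.8576]
J6: z=[-0.1235, 0.9614, -0.2458] o=[0.2470, 0.2500, -0.0936] → [-0.6559, -0.0148, 0.2713, -0.1235, 0.9614, -0.2458]
q̇ = J⁺·V = [-0.6630, 0.9280, 0.3540, -0.1570, -0.8860, 0.6460]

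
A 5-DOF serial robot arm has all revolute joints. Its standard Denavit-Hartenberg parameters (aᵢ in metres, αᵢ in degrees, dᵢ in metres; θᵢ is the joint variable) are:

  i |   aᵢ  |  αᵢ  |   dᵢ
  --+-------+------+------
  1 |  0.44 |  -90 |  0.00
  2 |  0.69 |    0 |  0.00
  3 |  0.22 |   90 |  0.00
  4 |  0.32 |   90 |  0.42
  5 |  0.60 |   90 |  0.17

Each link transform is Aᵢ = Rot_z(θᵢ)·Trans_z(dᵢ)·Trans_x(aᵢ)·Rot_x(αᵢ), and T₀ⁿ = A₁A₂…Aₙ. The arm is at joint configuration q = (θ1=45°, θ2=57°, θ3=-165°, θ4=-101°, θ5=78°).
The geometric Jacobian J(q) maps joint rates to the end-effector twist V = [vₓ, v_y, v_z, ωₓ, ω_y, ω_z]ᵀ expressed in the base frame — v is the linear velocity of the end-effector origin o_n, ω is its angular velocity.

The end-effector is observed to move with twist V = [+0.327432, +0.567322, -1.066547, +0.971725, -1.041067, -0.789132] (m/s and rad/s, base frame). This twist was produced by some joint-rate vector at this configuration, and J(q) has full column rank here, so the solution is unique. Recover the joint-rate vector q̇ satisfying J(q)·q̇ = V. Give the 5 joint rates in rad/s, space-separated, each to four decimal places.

o_n = [0.1924, -0.3791, -0.9200]
J₁: ẑ×o_n = [0.3791, 0.1924, -0.0000], ω = ẑ
J2: z=[-0.7071, 0.7071, 0.0000] o=[0.3111, 0.3111, 0.0000] → [-0.6505, -0.6505, 0.5720, -0.7071, 0.7071, 0.0000]
J3: z=[-0.7071, 0.7071, 0.0000] o=[0.5769, 0.5769, -0.5787] → [-0.2414, -0.2414, 0.9478, -0.7071, 0.7071, 0.0000]
J4: z=[-0.6725, -0.6725, -0.3090] o=[0.5288, 0.5288, -0.3695] → [0.0897, -0.2663, 0.3844, -0.6725, -0.6725, -0.3090]
J5: z=[0.0796, 0.3494, -0.9336] o=[0.4818, 0.0376, -0.5573] → [-0.5157, 0.2990, 0.0680, 0.0796, 0.3494, -0.9336]
q̇ = J⁺·V = [-0.5420, -0.6930, -0.7730, 0.1230, 0.2240]

-0.5420 -0.6930 -0.7730 0.1230 0.2240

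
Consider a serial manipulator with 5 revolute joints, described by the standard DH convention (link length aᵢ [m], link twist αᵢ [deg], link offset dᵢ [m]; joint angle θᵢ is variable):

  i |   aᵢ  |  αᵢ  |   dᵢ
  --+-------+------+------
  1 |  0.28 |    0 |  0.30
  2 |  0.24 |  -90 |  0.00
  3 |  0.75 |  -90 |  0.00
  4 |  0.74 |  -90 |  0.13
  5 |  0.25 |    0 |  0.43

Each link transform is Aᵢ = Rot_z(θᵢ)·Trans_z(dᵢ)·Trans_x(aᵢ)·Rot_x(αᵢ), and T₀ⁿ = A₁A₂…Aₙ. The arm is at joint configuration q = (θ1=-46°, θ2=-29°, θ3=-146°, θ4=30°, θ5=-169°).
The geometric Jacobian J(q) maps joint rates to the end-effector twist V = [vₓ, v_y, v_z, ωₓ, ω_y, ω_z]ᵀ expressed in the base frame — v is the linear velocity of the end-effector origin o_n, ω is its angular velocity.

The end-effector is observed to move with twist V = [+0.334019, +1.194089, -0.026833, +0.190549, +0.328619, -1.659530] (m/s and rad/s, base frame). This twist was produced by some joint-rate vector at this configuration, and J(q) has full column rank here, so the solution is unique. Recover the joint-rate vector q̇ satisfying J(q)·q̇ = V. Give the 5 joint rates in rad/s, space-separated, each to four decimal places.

-0.6000 -0.9750 -0.0340 -0.2200 -0.3500

o_n = [-0.5229, 0.0818, 0.9860]
J₁: ẑ×o_n = [-0.0818, -0.5229, 0.0000], ω = ẑ
J2: z=[0.0000, 0.0000, 1.0000] o=[0.1945, -0.2014, 0.3000] → [-0.2832, -0.7174, 0.0000, 0.0000, 0.0000, 1.0000]
J3: z=[0.9659, 0.2588, 0.0000] o=[0.2566, -0.4332, 0.3000] → [0.1776, -0.6626, 0.6993, 0.9659, 0.2588, 0.0000]
J4: z=[0.1447, -0.5401, 0.8290] o=[0.0957, 0.1674, 0.7194] → [-0.0731, -0.5515, -0.3465, 0.1447, -0.5401, 0.8290]
J5: z=[-0.7292, -0.6245, -0.2796] o=[-0.3804, 0.5146, 1.1855] → [0.0036, -0.1056, 0.2266, -0.7292, -0.6245, -0.2796]
q̇ = J⁺·V = [-0.6000, -0.9750, -0.0340, -0.2200, -0.3500]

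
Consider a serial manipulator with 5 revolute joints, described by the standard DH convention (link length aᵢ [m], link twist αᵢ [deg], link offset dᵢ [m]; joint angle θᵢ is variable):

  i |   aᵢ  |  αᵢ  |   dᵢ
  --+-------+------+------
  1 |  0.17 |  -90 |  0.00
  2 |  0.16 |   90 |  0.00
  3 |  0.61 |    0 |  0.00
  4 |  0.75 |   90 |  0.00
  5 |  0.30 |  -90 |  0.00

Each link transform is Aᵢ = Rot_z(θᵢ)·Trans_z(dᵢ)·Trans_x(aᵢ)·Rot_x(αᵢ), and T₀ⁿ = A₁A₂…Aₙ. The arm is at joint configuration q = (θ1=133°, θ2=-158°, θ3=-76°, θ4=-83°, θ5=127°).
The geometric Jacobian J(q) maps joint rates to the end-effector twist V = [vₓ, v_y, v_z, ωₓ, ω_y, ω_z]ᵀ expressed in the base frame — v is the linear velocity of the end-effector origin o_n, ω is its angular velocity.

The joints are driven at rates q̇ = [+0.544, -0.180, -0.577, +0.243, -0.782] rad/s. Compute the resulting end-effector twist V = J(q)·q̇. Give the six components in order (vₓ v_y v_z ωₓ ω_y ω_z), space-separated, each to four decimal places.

-0.7995 0.5906 -0.3287 0.7575 0.5221 0.9587

o_n = [0.3857, 0.7535, -0.3061]
J₁: ẑ×o_n = [-0.7535, 0.3857, 0.0000], ω = ẑ
J2: z=[-0.7314, -0.6820, 0.0000] o=[-0.1159, 0.1243, 0.0000] → [0.2087, -0.2239, -0.1180, -0.7314, -0.6820, 0.0000]
J3: z=[0.2555, -0.2740, -0.9272] o=[-0.0148, 0.0158, 0.0599] → [0.7842, -0.2778, 0.2982, 0.2555, -0.2740, -0.9272]
J4: z=[0.2555, -0.2740, -0.9272] o=[0.5114, 0.3194, 0.1152] → [0.5179, 0.2242, 0.0764, 0.2555, -0.2740, -0.9272]
J5: z=[-0.9094, -0.3937, -0.1342] o=[0.2652, 0.9775, -0.1471] → [0.0325, -0.1608, 0.2512, -0.9094, -0.3937, -0.1342]
V = J·q̇ = [-0.7995, 0.5906, -0.3287, 0.7575, 0.5221, 0.9587]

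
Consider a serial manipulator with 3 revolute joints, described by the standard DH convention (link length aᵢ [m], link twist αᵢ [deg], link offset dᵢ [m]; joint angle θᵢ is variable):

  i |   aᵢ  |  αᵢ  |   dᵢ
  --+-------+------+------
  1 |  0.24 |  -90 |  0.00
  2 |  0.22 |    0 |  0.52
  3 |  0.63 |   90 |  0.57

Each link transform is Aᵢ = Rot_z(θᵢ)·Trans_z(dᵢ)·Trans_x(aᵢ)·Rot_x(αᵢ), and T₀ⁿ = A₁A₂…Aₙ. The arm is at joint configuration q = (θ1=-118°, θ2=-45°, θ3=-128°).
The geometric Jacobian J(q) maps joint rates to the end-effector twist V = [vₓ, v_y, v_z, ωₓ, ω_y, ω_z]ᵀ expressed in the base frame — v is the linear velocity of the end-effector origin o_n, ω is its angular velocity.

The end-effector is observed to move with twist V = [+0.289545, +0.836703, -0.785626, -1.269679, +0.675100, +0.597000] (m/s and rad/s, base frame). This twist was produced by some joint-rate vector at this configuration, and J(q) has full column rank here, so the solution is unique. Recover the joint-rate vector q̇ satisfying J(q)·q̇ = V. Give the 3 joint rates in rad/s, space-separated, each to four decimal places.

o_n = [1.0703, -0.3089, 0.2323]
J₁: ẑ×o_n = [0.3089, 1.0703, -0.0000], ω = ẑ
J2: z=[0.8829, -0.4695, 0.0000] o=[-0.1127, -0.2119, 0.0000] → [-0.1091, -0.2051, 0.4697, 0.8829, -0.4695, 0.0000]
J3: z=[0.8829, -0.4695, 0.0000] o=[0.2734, -0.5934, 0.1556] → [-0.0360, -0.0678, 0.6253, 0.8829, -0.4695, 0.0000]
q̇ = J⁺·V = [0.5970, -0.7300, -0.7080]

0.5970 -0.7300 -0.7080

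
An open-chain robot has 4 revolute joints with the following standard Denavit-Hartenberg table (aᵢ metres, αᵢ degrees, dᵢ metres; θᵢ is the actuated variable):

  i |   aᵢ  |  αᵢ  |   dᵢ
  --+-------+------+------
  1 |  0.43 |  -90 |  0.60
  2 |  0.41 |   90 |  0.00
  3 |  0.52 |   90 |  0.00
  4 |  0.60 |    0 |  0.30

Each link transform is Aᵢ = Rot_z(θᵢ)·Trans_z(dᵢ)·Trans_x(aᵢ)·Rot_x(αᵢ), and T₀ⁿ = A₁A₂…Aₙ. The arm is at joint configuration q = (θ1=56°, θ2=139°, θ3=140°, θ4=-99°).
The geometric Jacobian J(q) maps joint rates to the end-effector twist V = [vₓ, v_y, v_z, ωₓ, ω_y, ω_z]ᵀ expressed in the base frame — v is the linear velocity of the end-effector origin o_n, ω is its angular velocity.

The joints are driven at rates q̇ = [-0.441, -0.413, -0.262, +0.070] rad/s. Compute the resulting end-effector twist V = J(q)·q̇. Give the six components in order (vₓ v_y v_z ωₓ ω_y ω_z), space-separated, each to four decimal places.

o_n = [-0.5112, 0.1429, 0.8659]
J₁: ẑ×o_n = [-0.1429, -0.5112, 0.0000], ω = ẑ
J2: z=[-0.8290, 0.5592, 0.0000] o=[0.2405, 0.3565, 0.6000] → [0.1487, 0.2205, 0.5974, -0.8290, 0.5592, 0.0000]
J3: z=[0.3669, 0.5439, -0.7547] o=[0.0674, 0.1000, 0.3310] → [0.3234, 0.2405, 0.3305, 0.3669, 0.5439, -0.7547]
J4: z=[-0.9064, 0.0262, -0.4217] o=[-0.0416, 0.5361, 0.5924] → [-0.1586, 0.4460, 0.3687, -0.9064, 0.0262, -0.4217]
V = J·q̇ = [-0.0942, 0.1026, -0.3075, 0.1828, -0.3716, -0.2728]

-0.0942 0.1026 -0.3075 0.1828 -0.3716 -0.2728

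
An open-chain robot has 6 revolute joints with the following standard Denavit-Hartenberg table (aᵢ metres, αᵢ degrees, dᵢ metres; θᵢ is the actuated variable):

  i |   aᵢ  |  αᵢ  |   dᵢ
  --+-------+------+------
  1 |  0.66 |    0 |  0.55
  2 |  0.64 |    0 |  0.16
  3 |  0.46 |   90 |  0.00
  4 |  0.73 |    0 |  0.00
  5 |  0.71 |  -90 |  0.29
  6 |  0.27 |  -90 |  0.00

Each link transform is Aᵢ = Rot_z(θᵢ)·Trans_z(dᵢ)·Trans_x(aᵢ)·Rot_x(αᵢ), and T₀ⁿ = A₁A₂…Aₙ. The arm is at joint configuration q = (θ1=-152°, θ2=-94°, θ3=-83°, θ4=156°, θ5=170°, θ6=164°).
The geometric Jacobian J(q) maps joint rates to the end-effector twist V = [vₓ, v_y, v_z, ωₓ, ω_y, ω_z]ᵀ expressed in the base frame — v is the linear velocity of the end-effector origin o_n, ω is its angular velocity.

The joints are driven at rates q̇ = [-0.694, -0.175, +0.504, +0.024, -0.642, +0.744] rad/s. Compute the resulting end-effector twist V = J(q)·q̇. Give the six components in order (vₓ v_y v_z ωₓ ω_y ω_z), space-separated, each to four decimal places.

o_n = [-0.5893, 0.1758, 0.7550]
J₁: ẑ×o_n = [-0.1758, -0.5893, 0.0000], ω = ẑ
J2: z=[0.0000, 0.0000, 1.0000] o=[-0.5827, -0.3099, 0.5500] → [-0.4857, -0.0065, 0.0000, 0.0000, 0.0000, 1.0000]
J3: z=[0.0000, 0.0000, 1.0000] o=[-0.8431, 0.2748, 0.7100] → [0.0990, 0.2538, -0.0000, 0.0000, 0.0000, 1.0000]
J4: z=[0.5150, -0.8572, 0.0000] o=[-0.4488, 0.5117, 0.7100] → [-0.0386, -0.0232, -0.2934, 0.5150, -0.8572, 0.0000]
J5: z=[0.5150, -0.8572, 0.0000] o=[-1.0204, 0.1683, 1.0069] → [0.2159, 0.1297, 0.3734, 0.5150, -0.8572, 0.0000]
J6: z=[0.4793, 0.2880, 0.8290] o=[-0.3665, 0.2228, 0.6099] → [0.0808, -0.2542, 0.0416, 0.4793, 0.2880, 0.8290]
V = J·q̇ = [0.1775, 0.2650, -0.2158, 0.0383, 0.7440, 0.2518]

0.1775 0.2650 -0.2158 0.0383 0.7440 0.2518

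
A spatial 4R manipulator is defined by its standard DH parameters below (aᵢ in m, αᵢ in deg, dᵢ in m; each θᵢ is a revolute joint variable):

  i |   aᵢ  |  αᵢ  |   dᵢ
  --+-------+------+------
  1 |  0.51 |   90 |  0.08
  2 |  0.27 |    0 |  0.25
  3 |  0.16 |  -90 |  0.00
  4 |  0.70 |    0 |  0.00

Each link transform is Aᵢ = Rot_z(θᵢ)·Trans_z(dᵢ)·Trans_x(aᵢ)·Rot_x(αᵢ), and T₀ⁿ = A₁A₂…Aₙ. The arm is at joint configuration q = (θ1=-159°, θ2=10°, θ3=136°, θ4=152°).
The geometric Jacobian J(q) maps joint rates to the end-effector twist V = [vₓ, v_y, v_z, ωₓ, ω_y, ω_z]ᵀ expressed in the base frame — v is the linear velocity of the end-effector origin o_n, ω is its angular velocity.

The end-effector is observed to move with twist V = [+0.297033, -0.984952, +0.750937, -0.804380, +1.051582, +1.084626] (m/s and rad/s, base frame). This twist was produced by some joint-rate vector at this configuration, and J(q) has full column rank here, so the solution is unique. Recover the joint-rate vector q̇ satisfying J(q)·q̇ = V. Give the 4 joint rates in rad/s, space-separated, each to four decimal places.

0.5300 0.5480 0.7220 -0.6690

o_n = [-1.0507, -0.4876, -0.1293]
J₁: ẑ×o_n = [0.4876, -1.0507, 0.0000], ω = ẑ
J2: z=[-0.3584, 0.9336, 0.0000] o=[-0.4761, -0.1828, 0.0800] → [-0.1954, -0.0750, 0.6456, -0.3584, 0.9336, 0.0000]
J3: z=[-0.3584, 0.9336, 0.0000] o=[-0.8140, -0.0447, 0.1269] → [-0.2391, -0.0918, 0.3798, -0.3584, 0.9336, 0.0000]
J4: z=[0.5221, 0.2004, -0.8290] o=[-0.6901, 0.0029, 0.2164] → [-0.4758, 0.4794, -0.1838, 0.5221, 0.2004, -0.8290]
q̇ = J⁺·V = [0.5300, 0.5480, 0.7220, -0.6690]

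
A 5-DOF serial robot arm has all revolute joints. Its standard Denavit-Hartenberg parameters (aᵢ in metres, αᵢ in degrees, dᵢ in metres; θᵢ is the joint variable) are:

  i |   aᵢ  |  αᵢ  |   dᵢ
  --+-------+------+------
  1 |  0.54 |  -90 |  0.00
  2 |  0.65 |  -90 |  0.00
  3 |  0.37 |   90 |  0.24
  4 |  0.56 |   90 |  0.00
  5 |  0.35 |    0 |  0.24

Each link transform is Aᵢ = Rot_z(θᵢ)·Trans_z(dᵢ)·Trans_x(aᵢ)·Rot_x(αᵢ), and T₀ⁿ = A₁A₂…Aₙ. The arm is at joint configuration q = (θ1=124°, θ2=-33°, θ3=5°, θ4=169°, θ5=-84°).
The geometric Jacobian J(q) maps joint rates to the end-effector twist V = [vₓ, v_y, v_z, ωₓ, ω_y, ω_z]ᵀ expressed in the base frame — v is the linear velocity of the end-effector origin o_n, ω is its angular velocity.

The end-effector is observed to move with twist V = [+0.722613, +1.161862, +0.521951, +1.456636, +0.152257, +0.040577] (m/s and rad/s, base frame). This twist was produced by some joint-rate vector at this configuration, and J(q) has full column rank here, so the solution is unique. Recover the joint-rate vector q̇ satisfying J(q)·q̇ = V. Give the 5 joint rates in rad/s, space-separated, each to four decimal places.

-0.8380 -0.6740 -0.8830 -0.6250 -0.2330

o_n = [-0.4175, 1.2127, -0.2490]
J₁: ẑ×o_n = [-1.2127, -0.4175, 0.0000], ω = ẑ
J2: z=[-0.8290, -0.5592, 0.0000] o=[-0.3020, 0.4477, 0.0000] → [0.1392, -0.2064, -0.6988, -0.8290, -0.5592, 0.0000]
J3: z=[-0.3046, 0.4515, -0.8387] o=[-0.6068, 0.8996, 0.3540] → [-0.0097, -0.3424, -0.1808, -0.3046, 0.4515, -0.8387]
J4: z=[-0.8668, -0.4965, 0.0475] o=[-0.8260, 1.2823, 0.3535] → [0.3024, -0.5028, 0.2632, -0.8668, -0.4965, 0.0475]
J5: z=[-0.3743, 0.5847, -0.7197] o=[-0.6415, 0.9230, -0.0344] → [0.0830, -0.2415, -0.2394, -0.3743, 0.5847, -0.7197]
q̇ = J⁺·V = [-0.8380, -0.6740, -0.8830, -0.6250, -0.2330]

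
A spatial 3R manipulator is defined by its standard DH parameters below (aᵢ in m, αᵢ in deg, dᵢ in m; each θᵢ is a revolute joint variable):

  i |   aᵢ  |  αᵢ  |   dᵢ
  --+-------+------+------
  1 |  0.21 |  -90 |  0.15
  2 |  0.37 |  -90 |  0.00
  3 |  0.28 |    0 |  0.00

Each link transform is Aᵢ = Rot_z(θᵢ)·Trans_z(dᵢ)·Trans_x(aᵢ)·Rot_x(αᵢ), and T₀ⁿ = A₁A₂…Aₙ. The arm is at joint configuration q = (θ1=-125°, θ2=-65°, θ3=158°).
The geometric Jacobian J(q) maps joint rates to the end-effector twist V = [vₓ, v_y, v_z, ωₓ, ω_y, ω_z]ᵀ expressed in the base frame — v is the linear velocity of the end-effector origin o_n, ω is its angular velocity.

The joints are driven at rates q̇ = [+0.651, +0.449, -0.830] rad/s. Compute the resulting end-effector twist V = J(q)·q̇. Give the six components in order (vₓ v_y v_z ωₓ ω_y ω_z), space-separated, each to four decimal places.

-0.1257 -0.0951 0.0580 0.7993 0.3587 1.0018

o_n = [-0.2331, -0.1501, 0.2500]
J₁: ẑ×o_n = [0.1501, -0.2331, 0.0000], ω = ẑ
J2: z=[0.8192, -0.5736, 0.0000] o=[-0.1205, -0.1720, 0.1500] → [-0.0574, -0.0820, -0.0467, 0.8192, -0.5736, 0.0000]
J3: z=[-0.5198, -0.7424, -0.4226] o=[-0.2101, -0.3001, 0.4853] → [0.2381, -0.1126, -0.0951, -0.5198, -0.7424, -0.4226]
V = J·q̇ = [-0.1257, -0.0951, 0.0580, 0.7993, 0.3587, 1.0018]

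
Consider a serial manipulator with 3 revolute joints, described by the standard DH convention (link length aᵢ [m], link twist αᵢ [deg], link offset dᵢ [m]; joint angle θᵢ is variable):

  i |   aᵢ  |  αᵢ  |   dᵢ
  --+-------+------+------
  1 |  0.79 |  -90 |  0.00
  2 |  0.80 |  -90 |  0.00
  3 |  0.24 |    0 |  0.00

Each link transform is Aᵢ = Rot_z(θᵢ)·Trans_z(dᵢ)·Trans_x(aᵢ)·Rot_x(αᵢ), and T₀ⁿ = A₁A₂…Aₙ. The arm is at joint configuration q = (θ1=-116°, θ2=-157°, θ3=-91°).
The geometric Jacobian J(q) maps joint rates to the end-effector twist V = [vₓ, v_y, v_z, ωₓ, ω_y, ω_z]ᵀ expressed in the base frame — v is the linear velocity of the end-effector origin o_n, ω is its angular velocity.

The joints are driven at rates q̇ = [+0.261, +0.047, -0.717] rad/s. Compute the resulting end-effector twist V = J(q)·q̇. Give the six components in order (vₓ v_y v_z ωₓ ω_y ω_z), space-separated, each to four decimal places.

o_n = [0.1905, -0.1568, 0.3109]
J₁: ẑ×o_n = [0.1568, 0.1905, -0.0000], ω = ẑ
J2: z=[0.8988, -0.4384, 0.0000] o=[-0.3463, -0.7100, 0.0000] → [-0.1363, -0.2795, 0.7325, 0.8988, -0.4384, 0.0000]
J3: z=[-0.1713, -0.3512, 0.9205] o=[-0.0235, -0.0482, 0.3126] → [0.1006, 0.1967, 0.0938, -0.1713, -0.3512, 0.9205]
V = J·q̇ = [-0.0376, -0.1044, -0.0328, 0.1651, 0.2312, -0.3990]

-0.0376 -0.1044 -0.0328 0.1651 0.2312 -0.3990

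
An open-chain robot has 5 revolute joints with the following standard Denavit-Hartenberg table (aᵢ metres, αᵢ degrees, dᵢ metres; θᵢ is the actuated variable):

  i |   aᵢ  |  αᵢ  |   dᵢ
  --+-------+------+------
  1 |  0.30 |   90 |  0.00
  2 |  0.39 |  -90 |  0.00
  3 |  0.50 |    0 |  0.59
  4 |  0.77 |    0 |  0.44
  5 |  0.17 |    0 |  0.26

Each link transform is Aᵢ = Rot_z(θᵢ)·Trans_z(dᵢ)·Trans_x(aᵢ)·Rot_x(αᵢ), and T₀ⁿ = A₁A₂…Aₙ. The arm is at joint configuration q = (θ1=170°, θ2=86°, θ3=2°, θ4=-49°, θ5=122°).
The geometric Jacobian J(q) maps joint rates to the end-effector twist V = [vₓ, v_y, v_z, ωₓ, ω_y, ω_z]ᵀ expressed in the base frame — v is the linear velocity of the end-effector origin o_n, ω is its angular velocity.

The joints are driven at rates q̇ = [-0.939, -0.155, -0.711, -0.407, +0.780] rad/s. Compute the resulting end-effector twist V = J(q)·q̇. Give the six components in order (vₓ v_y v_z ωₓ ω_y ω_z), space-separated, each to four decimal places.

o_n = [0.9379, 0.2220, 1.5453]
J₁: ẑ×o_n = [-0.2220, 0.9379, 0.0000], ω = ẑ
J2: z=[0.1736, 0.9848, 0.0000] o=[-0.2954, 0.0521, 0.0000] → [1.5218, -0.2683, -1.1851, 0.1736, 0.9848, 0.0000]
J3: z=[0.9824, -0.1732, 0.0698] o=[-0.3222, 0.0568, 0.3890] → [-0.2118, -1.0480, 0.3806, 0.9824, -0.1732, 0.0698]
J4: z=[0.9824, -0.1732, 0.0698] o=[0.2200, -0.0565, 0.9287] → [-0.1262, -0.5557, 0.3980, 0.9824, -0.1732, 0.0698]
J5: z=[0.9824, -0.1732, 0.0698] o=[0.7140, 0.4282, 1.4832] → [0.0036, -0.0453, -0.1638, 0.9824, -0.1732, 0.0698]
V = J·q̇ = [0.1774, 0.0968, -0.3766, -0.3590, -0.0941, -0.9626]

0.1774 0.0968 -0.3766 -0.3590 -0.0941 -0.9626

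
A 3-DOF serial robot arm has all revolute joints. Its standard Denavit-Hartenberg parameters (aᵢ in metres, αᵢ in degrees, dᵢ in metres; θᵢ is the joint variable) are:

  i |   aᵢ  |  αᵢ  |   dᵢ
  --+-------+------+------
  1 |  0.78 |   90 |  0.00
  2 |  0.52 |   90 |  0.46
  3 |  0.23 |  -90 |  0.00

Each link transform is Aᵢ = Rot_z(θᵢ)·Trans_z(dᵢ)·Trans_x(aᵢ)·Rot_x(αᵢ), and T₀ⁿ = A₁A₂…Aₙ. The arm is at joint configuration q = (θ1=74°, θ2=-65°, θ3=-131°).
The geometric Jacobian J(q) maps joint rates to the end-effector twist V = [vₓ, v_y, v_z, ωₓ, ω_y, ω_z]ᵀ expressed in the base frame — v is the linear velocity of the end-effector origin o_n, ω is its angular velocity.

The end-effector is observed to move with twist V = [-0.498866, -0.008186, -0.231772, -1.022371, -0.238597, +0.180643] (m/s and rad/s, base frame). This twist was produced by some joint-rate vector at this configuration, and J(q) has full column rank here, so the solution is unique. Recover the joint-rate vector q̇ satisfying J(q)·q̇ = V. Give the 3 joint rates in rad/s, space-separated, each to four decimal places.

0.4190 -0.9170 0.5640

o_n = [0.5333, 0.8208, -0.3345]
J₁: ẑ×o_n = [-0.8208, 0.5333, 0.0000], ω = ẑ
J2: z=[0.9613, -0.2756, 0.0000] o=[0.2150, 0.7498, 0.0000] → [0.0922, 0.3216, 0.1560, 0.9613, -0.2756, 0.0000]
J3: z=[-0.2498, -0.8712, -0.4226] o=[0.7178, 0.8342, -0.4713] → [-0.1248, 0.1121, -0.1573, -0.2498, -0.8712, -0.4226]
q̇ = J⁺·V = [0.4190, -0.9170, 0.5640]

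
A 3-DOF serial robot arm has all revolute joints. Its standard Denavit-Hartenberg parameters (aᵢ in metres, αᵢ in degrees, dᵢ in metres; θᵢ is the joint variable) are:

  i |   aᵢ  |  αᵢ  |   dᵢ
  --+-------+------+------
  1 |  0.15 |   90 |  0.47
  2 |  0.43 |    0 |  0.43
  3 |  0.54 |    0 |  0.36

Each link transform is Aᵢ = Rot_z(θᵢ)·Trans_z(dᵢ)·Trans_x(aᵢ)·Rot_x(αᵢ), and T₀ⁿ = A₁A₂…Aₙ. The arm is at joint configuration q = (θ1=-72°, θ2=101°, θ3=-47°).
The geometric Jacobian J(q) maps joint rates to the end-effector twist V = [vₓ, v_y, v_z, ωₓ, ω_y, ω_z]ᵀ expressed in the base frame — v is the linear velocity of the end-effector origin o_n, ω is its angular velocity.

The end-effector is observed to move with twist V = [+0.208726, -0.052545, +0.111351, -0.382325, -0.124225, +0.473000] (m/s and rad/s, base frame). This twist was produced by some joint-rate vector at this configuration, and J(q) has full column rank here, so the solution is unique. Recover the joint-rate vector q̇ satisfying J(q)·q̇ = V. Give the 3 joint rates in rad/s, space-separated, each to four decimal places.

0.4730 0.1980 0.2040

o_n = [-0.6323, -0.6106, 1.3290]
J₁: ẑ×o_n = [0.6106, -0.6323, 0.0000], ω = ẑ
J2: z=[-0.9511, -0.3090, 0.0000] o=[0.0464, -0.1427, 0.4700] → [-0.2654, 0.8169, 0.2354, -0.9511, -0.3090, 0.0000]
J3: z=[-0.9511, -0.3090, 0.0000] o=[-0.3880, -0.1975, 0.8921] → [-0.1350, 0.4155, 0.3174, -0.9511, -0.3090, 0.0000]
q̇ = J⁺·V = [0.4730, 0.1980, 0.2040]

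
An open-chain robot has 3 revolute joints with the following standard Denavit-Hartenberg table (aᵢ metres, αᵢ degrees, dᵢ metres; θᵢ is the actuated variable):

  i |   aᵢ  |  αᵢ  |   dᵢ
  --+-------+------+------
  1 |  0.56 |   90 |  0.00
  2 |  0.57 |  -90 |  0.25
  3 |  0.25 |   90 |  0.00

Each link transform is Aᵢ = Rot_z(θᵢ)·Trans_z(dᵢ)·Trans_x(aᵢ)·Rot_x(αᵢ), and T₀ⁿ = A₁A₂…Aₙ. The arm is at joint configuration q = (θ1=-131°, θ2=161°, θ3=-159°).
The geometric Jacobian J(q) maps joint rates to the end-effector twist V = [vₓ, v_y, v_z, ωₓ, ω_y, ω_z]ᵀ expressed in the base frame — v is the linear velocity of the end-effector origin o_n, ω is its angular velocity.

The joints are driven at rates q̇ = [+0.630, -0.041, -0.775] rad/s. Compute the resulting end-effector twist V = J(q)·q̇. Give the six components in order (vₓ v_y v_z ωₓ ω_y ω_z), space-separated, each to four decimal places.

0.0651 -0.4330 -0.0096 -0.1346 -0.2173 1.3628

o_n = [-0.4149, 0.0404, 0.1096]
J₁: ẑ×o_n = [-0.0404, -0.4149, 0.0000], ω = ẑ
J2: z=[-0.7547, 0.6561, 0.0000] o=[-0.3674, -0.4226, 0.0000] → [0.0719, 0.0827, -0.3183, -0.7547, 0.6561, 0.0000]
J3: z=[0.2136, 0.2457, -0.9455] o=[-0.2025, 0.1481, 0.1856] → [-0.1206, 0.2171, 0.0292, 0.2136, 0.2457, -0.9455]
V = J·q̇ = [0.0651, -0.4330, -0.0096, -0.1346, -0.2173, 1.3628]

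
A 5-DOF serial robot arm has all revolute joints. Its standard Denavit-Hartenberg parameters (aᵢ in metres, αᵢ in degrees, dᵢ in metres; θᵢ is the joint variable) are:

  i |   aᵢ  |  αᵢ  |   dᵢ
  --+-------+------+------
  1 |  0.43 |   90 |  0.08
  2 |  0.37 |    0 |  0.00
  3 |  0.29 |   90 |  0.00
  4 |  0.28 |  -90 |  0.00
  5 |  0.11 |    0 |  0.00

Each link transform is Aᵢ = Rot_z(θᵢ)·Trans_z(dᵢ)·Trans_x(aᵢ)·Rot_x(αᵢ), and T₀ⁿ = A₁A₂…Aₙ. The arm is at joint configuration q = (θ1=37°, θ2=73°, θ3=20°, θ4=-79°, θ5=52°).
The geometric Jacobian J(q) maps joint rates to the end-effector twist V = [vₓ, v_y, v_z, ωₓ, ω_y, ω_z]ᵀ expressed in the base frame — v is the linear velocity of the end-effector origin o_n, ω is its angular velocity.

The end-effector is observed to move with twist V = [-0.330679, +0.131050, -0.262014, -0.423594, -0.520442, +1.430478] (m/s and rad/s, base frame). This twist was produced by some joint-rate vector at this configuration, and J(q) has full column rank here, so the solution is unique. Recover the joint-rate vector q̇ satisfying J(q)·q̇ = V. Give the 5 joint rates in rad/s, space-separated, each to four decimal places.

o_n = [0.1404, 0.5332, 0.7852]
J₁: ẑ×o_n = [-0.5332, 0.1404, 0.0000], ω = ẑ
J2: z=[0.6018, -0.7986, 0.0000] o=[0.3434, 0.2588, 0.0800] → [-0.5632, -0.4244, 0.0030, 0.6018, -0.7986, 0.0000]
J3: z=[0.6018, -0.7986, 0.0000] o=[0.4298, 0.3239, 0.4338] → [-0.2806, -0.2114, -0.1052, 0.6018, -0.7986, 0.0000]
J4: z=[0.7975, 0.6010, 0.0523] o=[0.4177, 0.3147, 0.7234] → [0.0257, -0.0637, 0.3409, 0.7975, 0.6010, 0.0523]
J5: z=[0.0738, -0.1833, 0.9803] o=[0.2500, 0.5326, 0.7768] → [-0.0021, -0.1081, -0.0201, 0.0738, -0.1833, 0.9803]
q̇ = J⁺·V = [0.7500, -0.3280, 0.3500, -0.6150, 0.7270]

0.7500 -0.3280 0.3500 -0.6150 0.7270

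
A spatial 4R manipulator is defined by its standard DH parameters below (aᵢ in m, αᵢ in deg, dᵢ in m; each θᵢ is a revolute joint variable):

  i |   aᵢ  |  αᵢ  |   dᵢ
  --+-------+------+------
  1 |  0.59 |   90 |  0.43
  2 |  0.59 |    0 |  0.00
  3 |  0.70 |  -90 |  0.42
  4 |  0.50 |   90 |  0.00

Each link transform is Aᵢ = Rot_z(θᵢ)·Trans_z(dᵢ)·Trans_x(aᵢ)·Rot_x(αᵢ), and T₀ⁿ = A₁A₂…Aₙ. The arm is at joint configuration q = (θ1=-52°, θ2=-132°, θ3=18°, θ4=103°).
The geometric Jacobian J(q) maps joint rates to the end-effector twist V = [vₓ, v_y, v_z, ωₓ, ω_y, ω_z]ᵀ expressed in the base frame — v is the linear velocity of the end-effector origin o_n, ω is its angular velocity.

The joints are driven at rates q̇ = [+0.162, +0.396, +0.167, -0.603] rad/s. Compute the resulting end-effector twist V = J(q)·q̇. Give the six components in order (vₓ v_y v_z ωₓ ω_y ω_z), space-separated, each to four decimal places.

0.2605 -0.2348 -0.5592 -0.7828 0.0875 0.4073

o_n = [0.0260, 0.0758, -0.5452]
J₁: ẑ×o_n = [-0.0758, 0.0260, 0.0000], ω = ẑ
J2: z=[-0.7880, -0.6157, 0.0000] o=[0.3632, -0.4649, 0.4300] → [0.6004, -0.7685, -0.6338, -0.7880, -0.6157, 0.0000]
J3: z=[-0.7880, -0.6157, 0.0000] o=[0.1202, -0.1538, -0.0085] → [0.3304, -0.4229, -0.2390, -0.7880, -0.6157, 0.0000]
J4: z=[0.5624, -0.7199, -0.4067] o=[-0.3861, -0.1880, -0.6479] → [0.0334, -0.2254, 0.4451, 0.5624, -0.7199, -0.4067]
V = J·q̇ = [0.2605, -0.2348, -0.5592, -0.7828, 0.0875, 0.4073]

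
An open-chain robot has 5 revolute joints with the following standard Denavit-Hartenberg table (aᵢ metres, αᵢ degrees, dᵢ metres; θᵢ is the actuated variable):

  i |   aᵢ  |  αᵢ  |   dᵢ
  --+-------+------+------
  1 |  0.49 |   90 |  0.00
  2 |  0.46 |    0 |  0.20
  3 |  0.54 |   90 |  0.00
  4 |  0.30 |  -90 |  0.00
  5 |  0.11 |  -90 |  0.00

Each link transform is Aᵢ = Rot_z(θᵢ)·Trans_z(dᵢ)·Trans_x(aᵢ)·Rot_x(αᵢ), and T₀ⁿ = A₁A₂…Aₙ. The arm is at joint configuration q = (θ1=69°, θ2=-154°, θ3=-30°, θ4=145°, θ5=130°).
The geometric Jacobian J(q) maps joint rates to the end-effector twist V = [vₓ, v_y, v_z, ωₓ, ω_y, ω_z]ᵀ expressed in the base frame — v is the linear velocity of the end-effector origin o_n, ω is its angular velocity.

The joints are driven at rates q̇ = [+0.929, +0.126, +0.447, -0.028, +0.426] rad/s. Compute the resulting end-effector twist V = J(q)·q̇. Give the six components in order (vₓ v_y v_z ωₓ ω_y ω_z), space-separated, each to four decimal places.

o_n = [0.2089, -0.3808, -0.2611]
J₁: ẑ×o_n = [0.3808, 0.2089, -0.0000], ω = ẑ
J2: z=[0.9336, -0.3584, 0.0000] o=[0.1756, 0.4575, 0.0000] → [0.0936, 0.2438, -0.7706, 0.9336, -0.3584, 0.0000]
J3: z=[0.9336, -0.3584, 0.0000] o=[0.2142, -0.0002, -0.2017] → [0.0213, 0.0555, -0.3572, 0.9336, -0.3584, 0.0000]
J4: z=[0.0250, 0.0651, 0.9976] o=[0.0211, -0.5031, -0.1640] → [-0.1283, 0.1898, -0.0092, 0.0250, 0.0651, 0.9976]
J5: z=[-0.5597, 0.8277, -0.0400] o=[0.2696, -0.3359, -0.1811] → [-0.0680, -0.0424, 0.0753, -0.5597, 0.8277, -0.0400]
V = J·q̇ = [0.3497, 0.2263, -0.2244, 0.2958, 0.1454, 0.8840]

0.3497 0.2263 -0.2244 0.2958 0.1454 0.8840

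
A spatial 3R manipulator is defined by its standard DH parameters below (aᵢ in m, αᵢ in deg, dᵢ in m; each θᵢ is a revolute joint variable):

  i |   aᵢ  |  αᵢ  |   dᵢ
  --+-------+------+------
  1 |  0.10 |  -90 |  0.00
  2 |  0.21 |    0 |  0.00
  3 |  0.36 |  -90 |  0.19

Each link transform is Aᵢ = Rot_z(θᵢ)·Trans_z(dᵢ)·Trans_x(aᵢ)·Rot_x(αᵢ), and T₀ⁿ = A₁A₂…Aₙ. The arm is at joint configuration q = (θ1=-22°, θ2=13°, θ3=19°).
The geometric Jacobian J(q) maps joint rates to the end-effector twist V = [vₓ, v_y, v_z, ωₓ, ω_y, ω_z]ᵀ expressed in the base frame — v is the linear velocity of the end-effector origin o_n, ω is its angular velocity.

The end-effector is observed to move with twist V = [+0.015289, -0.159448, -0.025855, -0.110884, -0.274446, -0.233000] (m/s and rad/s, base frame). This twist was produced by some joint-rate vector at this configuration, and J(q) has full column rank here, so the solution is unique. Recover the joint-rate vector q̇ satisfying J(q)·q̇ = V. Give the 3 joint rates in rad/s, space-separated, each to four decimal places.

-0.2330 0.5680 -0.8640

o_n = [0.6367, -0.0523, -0.2380]
J₁: ẑ×o_n = [0.0523, 0.6367, -0.0000], ω = ẑ
J2: z=[0.3746, 0.9272, 0.0000] o=[0.0927, -0.0375, 0.0000] → [-0.2207, 0.0892, -0.5099, 0.3746, 0.9272, 0.0000]
J3: z=[0.3746, 0.9272, 0.0000] o=[0.2824, -0.1141, -0.0472] → [-0.1769, 0.0715, -0.3053, 0.3746, 0.9272, 0.0000]
q̇ = J⁺·V = [-0.2330, 0.5680, -0.8640]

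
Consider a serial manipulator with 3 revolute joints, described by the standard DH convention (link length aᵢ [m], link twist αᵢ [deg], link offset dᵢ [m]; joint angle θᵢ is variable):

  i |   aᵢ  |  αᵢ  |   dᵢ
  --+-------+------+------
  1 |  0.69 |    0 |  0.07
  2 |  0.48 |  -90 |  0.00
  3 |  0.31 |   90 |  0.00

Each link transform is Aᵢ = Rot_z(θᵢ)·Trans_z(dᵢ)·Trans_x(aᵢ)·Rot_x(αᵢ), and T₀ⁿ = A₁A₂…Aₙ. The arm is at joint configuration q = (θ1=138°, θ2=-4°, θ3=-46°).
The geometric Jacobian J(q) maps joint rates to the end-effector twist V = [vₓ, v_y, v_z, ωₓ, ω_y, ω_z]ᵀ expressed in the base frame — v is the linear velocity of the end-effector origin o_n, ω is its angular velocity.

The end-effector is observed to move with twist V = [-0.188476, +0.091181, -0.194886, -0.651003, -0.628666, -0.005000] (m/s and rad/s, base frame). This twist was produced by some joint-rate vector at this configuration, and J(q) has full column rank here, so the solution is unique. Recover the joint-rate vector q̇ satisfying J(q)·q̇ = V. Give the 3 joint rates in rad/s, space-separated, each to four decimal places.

0.1100 -0.1150 0.9050

o_n = [-0.9958, 0.9619, 0.2930]
J₁: ẑ×o_n = [-0.9619, -0.9958, 0.0000], ω = ẑ
J2: z=[0.0000, 0.0000, 1.0000] o=[-0.5128, 0.4617, 0.0700] → [-0.5002, -0.4830, 0.0000, 0.0000, 0.0000, 1.0000]
J3: z=[-0.7193, -0.6947, 0.0000] o=[-0.8462, 0.8070, 0.0700] → [-0.1549, 0.1604, -0.2153, -0.7193, -0.6947, 0.0000]
q̇ = J⁺·V = [0.1100, -0.1150, 0.9050]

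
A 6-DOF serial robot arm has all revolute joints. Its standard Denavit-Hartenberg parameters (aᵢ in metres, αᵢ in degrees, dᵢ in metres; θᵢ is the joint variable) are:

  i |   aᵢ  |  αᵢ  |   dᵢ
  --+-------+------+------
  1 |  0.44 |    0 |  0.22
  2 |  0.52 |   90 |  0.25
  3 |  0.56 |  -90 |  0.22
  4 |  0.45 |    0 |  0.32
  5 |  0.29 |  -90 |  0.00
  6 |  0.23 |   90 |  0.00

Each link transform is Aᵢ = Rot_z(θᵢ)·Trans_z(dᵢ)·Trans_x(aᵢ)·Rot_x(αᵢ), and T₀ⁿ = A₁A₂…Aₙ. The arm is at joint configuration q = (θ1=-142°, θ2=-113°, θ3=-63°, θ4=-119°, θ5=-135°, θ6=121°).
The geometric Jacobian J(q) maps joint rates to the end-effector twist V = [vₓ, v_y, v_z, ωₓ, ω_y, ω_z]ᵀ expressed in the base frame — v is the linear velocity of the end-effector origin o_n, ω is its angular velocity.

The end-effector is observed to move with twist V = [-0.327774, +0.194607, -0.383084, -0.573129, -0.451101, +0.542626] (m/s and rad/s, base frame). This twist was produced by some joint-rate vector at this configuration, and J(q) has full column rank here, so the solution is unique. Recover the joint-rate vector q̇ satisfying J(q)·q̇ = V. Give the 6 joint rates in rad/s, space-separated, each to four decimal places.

o_n = [-0.1109, 0.5824, 0.2633]
J₁: ẑ×o_n = [-0.5824, -0.1109, 0.0000], ω = ẑ
J2: z=[0.0000, 0.0000, 1.0000] o=[-0.3467, -0.2709, 0.2200] → [-0.8533, 0.2359, 0.0000, 0.0000, 0.0000, 1.0000]
J3: z=[0.9659, 0.2588, 0.0000] o=[-0.4813, 0.2314, 0.4700] → [-0.0535, 0.1996, 0.2432, 0.9659, 0.2588, 0.0000]
J4: z=[-0.2306, 0.8606, 0.4540] o=[-0.3346, 0.5339, -0.0290] → [0.2295, 0.1690, -0.2038, -0.2306, 0.8606, 0.4540]
J5: z=[-0.2306, 0.8606, 0.4540] o=[-0.0026, 0.8155, 0.3107] → [0.0650, -0.0601, 0.1469, -0.2306, 0.8606, 0.4540]
J6: z=[0.3792, -0.3502, 0.8565] o=[-0.2625, 0.7083, 0.3819] → [0.1494, 0.1748, 0.0054, 0.3792, -0.3502, 0.8565]
q̇ = J⁺·V = [-0.1840, 0.6670, -0.7230, 0.4980, -0.7270, 0.1910]

-0.1840 0.6670 -0.7230 0.4980 -0.7270 0.1910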